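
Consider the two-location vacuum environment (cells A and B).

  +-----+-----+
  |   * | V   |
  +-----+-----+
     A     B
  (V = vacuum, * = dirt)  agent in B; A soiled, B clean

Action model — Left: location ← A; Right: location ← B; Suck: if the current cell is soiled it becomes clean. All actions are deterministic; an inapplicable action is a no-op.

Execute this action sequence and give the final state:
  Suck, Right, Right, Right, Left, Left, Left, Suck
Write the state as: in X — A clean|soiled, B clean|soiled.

in A — A clean, B clean

1. Suck → in B — A soiled, B clean
2. Right → in B — A soiled, B clean
3. Right → in B — A soiled, B clean
4. Right → in B — A soiled, B clean
5. Left → in A — A soiled, B clean
6. Left → in A — A soiled, B clean
7. Left → in A — A soiled, B clean
8. Suck → in A — A clean, B clean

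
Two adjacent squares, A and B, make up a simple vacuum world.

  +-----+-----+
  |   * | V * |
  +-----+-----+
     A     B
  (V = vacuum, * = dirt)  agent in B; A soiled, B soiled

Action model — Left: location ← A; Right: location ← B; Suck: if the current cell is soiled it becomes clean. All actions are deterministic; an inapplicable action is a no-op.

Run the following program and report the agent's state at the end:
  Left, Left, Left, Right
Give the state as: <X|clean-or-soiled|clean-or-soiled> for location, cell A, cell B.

1) do Left; now <A|soiled|soiled>
2) do Left; now <A|soiled|soiled>
3) do Left; now <A|soiled|soiled>
4) do Right; now <B|soiled|soiled>

<B|soiled|soiled>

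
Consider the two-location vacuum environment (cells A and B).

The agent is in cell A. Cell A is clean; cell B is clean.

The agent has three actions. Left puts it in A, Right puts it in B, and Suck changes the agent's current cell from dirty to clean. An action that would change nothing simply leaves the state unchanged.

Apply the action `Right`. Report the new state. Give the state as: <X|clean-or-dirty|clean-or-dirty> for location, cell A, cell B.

start: <A|clean|clean>
step 1/1 (Right): <B|clean|clean>

<B|clean|clean>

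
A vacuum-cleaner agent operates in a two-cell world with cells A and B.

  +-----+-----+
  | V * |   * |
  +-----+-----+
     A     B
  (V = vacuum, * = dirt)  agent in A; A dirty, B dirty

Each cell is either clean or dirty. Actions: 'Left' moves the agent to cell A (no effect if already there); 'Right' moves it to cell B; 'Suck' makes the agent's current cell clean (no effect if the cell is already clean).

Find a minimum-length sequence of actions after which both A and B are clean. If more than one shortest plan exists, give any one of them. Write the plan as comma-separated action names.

Suck, Right, Suck

1) do Suck; now (A; A:clean, B:dirty)
2) do Right; now (B; A:clean, B:dirty)
3) do Suck; now (B; A:clean, B:clean)
min 3: Suck A + move + Suck B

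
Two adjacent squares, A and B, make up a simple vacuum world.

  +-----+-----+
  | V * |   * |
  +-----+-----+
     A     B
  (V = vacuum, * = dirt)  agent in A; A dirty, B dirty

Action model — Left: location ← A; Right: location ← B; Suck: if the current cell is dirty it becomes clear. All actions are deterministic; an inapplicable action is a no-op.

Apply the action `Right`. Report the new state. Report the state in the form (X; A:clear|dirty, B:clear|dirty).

(B; A:dirty, B:dirty)

start: (A; A:dirty, B:dirty)
t=1 Right ⇒ (B; A:dirty, B:dirty)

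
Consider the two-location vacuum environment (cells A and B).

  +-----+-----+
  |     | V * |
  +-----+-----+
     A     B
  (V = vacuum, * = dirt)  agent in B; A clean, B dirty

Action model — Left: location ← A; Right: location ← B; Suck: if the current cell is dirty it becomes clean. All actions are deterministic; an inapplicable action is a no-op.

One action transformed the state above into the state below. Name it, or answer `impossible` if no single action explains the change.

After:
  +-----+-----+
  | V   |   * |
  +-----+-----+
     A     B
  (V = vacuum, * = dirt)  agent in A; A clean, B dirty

try  Left: <A|clean|dirty>  ← match
try Right: <B|clean|dirty>
try  Suck: <B|clean|clean>

Left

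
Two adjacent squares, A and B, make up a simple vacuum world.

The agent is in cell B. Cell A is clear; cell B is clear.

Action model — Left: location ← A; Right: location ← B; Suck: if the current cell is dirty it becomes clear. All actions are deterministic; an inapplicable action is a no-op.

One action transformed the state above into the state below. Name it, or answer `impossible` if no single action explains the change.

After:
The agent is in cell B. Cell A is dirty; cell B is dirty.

try  Left: (A; A:clear, B:clear)
try Right: (B; A:clear, B:clear)
try  Suck: (B; A:clear, B:clear)
no single action produces the after-state

impossible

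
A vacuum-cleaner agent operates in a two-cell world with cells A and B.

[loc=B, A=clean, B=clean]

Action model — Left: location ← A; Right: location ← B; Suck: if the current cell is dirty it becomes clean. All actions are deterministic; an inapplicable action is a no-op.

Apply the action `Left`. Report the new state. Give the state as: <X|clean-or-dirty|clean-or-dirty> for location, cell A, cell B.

<A|clean|clean>

start: <B|clean|clean>
[1] after Left: <A|clean|clean>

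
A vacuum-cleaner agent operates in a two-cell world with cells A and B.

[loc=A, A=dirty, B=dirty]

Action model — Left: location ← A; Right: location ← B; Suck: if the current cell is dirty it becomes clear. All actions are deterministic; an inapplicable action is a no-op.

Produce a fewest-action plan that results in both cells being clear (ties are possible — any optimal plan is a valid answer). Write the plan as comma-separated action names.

1) do Suck; now <A|clear|dirty>
2) do Right; now <B|clear|dirty>
3) do Suck; now <B|clear|clear>
min 3: Suck A + move + Suck B

Suck, Right, Suck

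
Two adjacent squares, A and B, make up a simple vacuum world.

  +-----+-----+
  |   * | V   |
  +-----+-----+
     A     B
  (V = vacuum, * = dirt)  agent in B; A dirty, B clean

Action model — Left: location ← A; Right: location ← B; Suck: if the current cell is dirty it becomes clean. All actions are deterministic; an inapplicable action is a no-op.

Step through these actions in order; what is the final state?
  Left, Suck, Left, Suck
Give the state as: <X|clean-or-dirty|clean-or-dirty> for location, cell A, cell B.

<A|clean|clean>

Left (#1): <A|dirty|clean>
Suck (#2): <A|clean|clean>
Left (#3): <A|clean|clean>
Suck (#4): <A|clean|clean>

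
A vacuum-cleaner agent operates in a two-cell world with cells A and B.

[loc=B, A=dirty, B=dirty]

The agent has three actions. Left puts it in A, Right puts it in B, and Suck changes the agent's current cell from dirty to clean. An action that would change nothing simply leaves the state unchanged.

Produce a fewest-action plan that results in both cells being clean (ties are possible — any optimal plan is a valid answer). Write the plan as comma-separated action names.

Suck, Left, Suck

1. Suck → (B; A:dirty, B:clean)
2. Left → (A; A:dirty, B:clean)
3. Suck → (A; A:clean, B:clean)
min 3: Suck B + move + Suck A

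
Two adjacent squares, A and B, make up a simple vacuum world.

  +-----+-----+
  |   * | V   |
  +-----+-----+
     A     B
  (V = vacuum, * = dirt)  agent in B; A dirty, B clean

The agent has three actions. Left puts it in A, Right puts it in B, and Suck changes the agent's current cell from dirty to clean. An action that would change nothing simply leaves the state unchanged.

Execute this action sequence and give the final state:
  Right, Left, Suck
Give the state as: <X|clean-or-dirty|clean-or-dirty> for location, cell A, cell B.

<A|clean|clean>

1) do Right; now <B|dirty|clean>
2) do Left; now <A|dirty|clean>
3) do Suck; now <A|clean|clean>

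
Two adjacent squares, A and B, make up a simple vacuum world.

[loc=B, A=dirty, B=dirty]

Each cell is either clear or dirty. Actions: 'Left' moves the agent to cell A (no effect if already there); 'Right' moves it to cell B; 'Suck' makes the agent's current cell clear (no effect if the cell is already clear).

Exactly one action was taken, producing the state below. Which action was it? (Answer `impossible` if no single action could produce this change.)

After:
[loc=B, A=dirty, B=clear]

try  Left: loc=A A=dirty B=dirty
try Right: loc=B A=dirty B=dirty
try  Suck: loc=B A=dirty B=clear  ← match

Suck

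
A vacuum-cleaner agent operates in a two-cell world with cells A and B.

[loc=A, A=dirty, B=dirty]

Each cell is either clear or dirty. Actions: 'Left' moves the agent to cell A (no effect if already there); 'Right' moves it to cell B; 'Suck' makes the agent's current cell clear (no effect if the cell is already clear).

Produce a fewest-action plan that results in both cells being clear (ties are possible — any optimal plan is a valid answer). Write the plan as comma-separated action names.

[1] after Suck: <A|clear|dirty>
[2] after Right: <B|clear|dirty>
[3] after Suck: <B|clear|clear>
min 3: Suck A + move + Suck B

Suck, Right, Suck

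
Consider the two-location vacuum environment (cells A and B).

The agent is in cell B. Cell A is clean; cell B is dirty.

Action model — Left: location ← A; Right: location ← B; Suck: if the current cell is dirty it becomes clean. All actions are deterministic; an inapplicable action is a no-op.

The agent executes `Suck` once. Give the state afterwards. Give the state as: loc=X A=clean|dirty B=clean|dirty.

start: loc=B A=clean B=dirty
1. Suck → loc=B A=clean B=clean

loc=B A=clean B=clean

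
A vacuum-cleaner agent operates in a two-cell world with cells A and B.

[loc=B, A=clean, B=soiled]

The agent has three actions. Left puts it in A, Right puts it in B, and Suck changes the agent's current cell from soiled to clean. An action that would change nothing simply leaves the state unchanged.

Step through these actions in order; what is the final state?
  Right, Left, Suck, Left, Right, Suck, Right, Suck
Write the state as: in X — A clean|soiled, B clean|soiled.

in B — A clean, B clean

1) do Right; now in B — A clean, B soiled
2) do Left; now in A — A clean, B soiled
3) do Suck; now in A — A clean, B soiled
4) do Left; now in A — A clean, B soiled
5) do Right; now in B — A clean, B soiled
6) do Suck; now in B — A clean, B clean
7) do Right; now in B — A clean, B clean
8) do Suck; now in B — A clean, B clean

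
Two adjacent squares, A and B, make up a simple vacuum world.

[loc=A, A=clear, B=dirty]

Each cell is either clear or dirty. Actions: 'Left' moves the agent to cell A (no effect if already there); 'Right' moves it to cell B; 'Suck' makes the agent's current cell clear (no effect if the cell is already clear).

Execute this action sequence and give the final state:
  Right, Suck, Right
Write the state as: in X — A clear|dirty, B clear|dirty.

Right (#1): in B — A clear, B dirty
Suck (#2): in B — A clear, B clear
Right (#3): in B — A clear, B clear

in B — A clear, B clear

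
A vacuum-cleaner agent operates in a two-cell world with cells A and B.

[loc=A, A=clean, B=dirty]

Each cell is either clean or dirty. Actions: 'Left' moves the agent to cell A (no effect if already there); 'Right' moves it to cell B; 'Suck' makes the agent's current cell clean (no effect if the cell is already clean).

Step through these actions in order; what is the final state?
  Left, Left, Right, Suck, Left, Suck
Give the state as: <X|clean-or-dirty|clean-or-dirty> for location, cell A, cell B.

<A|clean|clean>

1) do Left; now <A|clean|dirty>
2) do Left; now <A|clean|dirty>
3) do Right; now <B|clean|dirty>
4) do Suck; now <B|clean|clean>
5) do Left; now <A|clean|clean>
6) do Suck; now <A|clean|clean>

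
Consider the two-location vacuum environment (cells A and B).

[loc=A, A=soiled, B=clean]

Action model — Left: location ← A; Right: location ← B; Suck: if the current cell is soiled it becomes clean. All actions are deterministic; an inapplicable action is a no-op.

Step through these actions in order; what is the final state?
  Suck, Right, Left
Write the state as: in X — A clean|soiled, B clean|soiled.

step 1/3 (Suck): in A — A clean, B clean
step 2/3 (Right): in B — A clean, B clean
step 3/3 (Left): in A — A clean, B clean

in A — A clean, B clean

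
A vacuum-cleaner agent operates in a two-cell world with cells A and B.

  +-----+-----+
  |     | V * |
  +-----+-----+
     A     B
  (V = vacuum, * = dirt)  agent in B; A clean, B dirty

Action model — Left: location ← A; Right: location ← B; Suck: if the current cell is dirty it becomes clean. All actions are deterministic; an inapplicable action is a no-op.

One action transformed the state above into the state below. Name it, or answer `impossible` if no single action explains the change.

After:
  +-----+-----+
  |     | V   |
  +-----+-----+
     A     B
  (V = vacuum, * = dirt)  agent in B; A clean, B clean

try  Left: loc=A A=clean B=dirty
try Right: loc=B A=clean B=dirty
try  Suck: loc=B A=clean B=clean  ← match

Suck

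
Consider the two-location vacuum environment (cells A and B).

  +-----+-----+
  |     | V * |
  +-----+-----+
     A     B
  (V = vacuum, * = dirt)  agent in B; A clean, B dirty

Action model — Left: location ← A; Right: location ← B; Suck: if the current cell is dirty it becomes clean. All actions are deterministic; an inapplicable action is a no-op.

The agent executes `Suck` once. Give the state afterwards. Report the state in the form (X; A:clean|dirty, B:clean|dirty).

(B; A:clean, B:clean)

start: (B; A:clean, B:dirty)
t=1 Suck ⇒ (B; A:clean, B:clean)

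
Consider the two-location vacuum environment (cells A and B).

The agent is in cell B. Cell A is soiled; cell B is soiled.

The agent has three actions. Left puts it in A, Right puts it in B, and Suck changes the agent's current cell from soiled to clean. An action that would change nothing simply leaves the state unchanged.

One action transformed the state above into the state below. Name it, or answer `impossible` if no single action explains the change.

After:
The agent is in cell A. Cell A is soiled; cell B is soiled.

Left

try  Left: (A; A:soiled, B:soiled)  ← match
try Right: (B; A:soiled, B:soiled)
try  Suck: (B; A:soiled, B:clean)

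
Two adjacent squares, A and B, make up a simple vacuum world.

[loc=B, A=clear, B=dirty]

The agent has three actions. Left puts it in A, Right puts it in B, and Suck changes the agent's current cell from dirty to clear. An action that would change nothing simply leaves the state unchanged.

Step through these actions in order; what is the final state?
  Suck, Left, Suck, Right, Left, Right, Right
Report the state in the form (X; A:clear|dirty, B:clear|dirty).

1. Suck → (B; A:clear, B:clear)
2. Left → (A; A:clear, B:clear)
3. Suck → (A; A:clear, B:clear)
4. Right → (B; A:clear, B:clear)
5. Left → (A; A:clear, B:clear)
6. Right → (B; A:clear, B:clear)
7. Right → (B; A:clear, B:clear)

(B; A:clear, B:clear)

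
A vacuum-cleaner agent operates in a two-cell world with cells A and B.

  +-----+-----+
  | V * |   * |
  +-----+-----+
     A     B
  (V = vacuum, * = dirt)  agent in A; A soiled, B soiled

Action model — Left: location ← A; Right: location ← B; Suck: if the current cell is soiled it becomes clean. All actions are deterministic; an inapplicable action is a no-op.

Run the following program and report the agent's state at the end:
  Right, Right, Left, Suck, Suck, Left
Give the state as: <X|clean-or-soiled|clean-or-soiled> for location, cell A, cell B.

Right (#1): <B|soiled|soiled>
Right (#2): <B|soiled|soiled>
Left (#3): <A|soiled|soiled>
Suck (#4): <A|clean|soiled>
Suck (#5): <A|clean|soiled>
Left (#6): <A|clean|soiled>

<A|clean|soiled>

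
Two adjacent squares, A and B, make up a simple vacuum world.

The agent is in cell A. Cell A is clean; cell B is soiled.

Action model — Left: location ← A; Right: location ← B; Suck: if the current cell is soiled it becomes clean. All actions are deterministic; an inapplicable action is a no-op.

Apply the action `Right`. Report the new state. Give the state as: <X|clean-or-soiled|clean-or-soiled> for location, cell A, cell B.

<B|clean|soiled>

start: <A|clean|soiled>
t=1 Right ⇒ <B|clean|soiled>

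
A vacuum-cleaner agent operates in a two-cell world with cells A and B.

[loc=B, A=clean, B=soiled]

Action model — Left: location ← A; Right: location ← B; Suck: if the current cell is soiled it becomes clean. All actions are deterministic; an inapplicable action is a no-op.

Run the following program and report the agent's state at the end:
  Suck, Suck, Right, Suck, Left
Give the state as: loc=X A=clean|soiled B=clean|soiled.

[1] after Suck: loc=B A=clean B=clean
[2] after Suck: loc=B A=clean B=clean
[3] after Right: loc=B A=clean B=clean
[4] after Suck: loc=B A=clean B=clean
[5] after Left: loc=A A=clean B=clean

loc=A A=clean B=clean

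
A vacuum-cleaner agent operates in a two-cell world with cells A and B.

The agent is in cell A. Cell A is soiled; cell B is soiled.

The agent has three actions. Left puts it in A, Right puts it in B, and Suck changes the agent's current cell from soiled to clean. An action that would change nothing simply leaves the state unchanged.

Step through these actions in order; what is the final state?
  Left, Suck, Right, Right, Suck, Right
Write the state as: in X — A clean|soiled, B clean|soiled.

in B — A clean, B clean

1. Left → in A — A soiled, B soiled
2. Suck → in A — A clean, B soiled
3. Right → in B — A clean, B soiled
4. Right → in B — A clean, B soiled
5. Suck → in B — A clean, B clean
6. Right → in B — A clean, B clean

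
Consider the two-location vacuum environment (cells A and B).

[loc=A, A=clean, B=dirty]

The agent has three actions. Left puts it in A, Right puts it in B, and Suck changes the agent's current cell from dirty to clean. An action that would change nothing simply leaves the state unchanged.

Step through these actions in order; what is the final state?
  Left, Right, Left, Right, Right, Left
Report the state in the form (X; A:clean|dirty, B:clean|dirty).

Left (#1): (A; A:clean, B:dirty)
Right (#2): (B; A:clean, B:dirty)
Left (#3): (A; A:clean, B:dirty)
Right (#4): (B; A:clean, B:dirty)
Right (#5): (B; A:clean, B:dirty)
Left (#6): (A; A:clean, B:dirty)

(A; A:clean, B:dirty)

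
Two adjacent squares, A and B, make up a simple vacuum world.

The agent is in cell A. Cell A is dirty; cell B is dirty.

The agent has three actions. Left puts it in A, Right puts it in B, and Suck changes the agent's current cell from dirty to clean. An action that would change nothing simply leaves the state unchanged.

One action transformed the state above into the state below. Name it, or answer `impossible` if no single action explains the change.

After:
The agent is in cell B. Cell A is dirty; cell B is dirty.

Right

try  Left: loc=A A=dirty B=dirty
try Right: loc=B A=dirty B=dirty  ← match
try  Suck: loc=A A=clean B=dirty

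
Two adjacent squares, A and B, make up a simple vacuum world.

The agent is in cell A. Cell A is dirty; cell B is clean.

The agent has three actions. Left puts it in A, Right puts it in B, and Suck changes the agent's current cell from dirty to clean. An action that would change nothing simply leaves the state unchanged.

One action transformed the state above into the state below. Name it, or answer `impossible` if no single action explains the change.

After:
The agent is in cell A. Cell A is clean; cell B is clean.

try  Left: <A|dirty|clean>
try Right: <B|dirty|clean>
try  Suck: <A|clean|clean>  ← match

Suck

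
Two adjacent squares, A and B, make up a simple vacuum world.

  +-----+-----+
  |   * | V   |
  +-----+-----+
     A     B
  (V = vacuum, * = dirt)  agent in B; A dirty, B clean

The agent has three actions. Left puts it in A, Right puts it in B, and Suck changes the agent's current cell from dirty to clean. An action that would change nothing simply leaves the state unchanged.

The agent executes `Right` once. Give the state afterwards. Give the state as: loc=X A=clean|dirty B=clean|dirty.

start: loc=B A=dirty B=clean
Right (#1): loc=B A=dirty B=clean

loc=B A=dirty B=clean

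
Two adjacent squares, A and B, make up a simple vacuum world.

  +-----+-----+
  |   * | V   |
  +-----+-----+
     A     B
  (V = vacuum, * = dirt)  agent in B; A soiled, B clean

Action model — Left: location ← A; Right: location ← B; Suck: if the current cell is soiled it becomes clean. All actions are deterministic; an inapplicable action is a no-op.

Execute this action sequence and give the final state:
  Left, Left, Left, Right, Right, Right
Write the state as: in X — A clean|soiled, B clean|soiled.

in B — A soiled, B clean

1. Left → in A — A soiled, B clean
2. Left → in A — A soiled, B clean
3. Left → in A — A soiled, B clean
4. Right → in B — A soiled, B clean
5. Right → in B — A soiled, B clean
6. Right → in B — A soiled, B clean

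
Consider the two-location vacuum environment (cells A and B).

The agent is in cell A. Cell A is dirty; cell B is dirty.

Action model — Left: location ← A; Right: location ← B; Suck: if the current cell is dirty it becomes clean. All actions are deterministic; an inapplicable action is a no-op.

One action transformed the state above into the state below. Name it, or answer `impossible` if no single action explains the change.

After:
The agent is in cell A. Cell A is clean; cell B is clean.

impossible

try  Left: loc=A A=dirty B=dirty
try Right: loc=B A=dirty B=dirty
try  Suck: loc=A A=clean B=dirty
no single action produces the after-state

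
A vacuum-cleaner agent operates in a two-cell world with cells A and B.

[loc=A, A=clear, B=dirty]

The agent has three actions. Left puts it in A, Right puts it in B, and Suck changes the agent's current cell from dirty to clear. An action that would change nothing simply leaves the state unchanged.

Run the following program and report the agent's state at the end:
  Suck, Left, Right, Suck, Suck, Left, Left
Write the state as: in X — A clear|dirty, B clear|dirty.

step 1/7 (Suck): in A — A clear, B dirty
step 2/7 (Left): in A — A clear, B dirty
step 3/7 (Right): in B — A clear, B dirty
step 4/7 (Suck): in B — A clear, B clear
step 5/7 (Suck): in B — A clear, B clear
step 6/7 (Left): in A — A clear, B clear
step 7/7 (Left): in A — A clear, B clear

in A — A clear, B clear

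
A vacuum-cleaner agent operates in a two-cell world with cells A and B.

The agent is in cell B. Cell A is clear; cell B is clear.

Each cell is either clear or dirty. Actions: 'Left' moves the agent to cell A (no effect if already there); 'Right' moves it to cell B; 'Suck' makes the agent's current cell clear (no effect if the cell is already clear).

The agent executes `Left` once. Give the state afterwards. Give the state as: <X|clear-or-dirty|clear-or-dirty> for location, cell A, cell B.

start: <B|clear|clear>
1) do Left; now <A|clear|clear>

<A|clear|clear>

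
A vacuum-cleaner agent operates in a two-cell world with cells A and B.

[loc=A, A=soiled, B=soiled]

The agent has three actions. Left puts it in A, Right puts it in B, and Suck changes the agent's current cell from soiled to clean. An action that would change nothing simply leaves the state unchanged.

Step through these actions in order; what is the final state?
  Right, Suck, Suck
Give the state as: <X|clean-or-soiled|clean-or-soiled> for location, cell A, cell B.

<B|soiled|clean>

1. Right → <B|soiled|soiled>
2. Suck → <B|soiled|clean>
3. Suck → <B|soiled|clean>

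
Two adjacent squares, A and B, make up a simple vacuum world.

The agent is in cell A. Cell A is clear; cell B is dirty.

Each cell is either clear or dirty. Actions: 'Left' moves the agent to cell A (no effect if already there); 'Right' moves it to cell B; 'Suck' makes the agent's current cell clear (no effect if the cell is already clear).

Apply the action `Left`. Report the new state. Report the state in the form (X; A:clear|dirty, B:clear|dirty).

(A; A:clear, B:dirty)

start: (A; A:clear, B:dirty)
t=1 Left ⇒ (A; A:clear, B:dirty)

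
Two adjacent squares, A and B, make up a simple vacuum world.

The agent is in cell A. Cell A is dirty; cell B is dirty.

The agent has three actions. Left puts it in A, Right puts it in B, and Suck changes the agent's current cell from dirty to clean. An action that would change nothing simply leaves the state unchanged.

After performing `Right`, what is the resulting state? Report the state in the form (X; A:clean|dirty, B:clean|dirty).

start: (A; A:dirty, B:dirty)
1. Right → (B; A:dirty, B:dirty)

(B; A:dirty, B:dirty)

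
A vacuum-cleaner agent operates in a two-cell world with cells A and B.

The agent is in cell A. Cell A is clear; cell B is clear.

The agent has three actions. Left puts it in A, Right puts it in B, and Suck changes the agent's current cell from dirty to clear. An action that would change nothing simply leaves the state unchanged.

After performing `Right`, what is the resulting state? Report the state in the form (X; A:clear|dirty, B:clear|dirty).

(B; A:clear, B:clear)

start: (A; A:clear, B:clear)
Right (#1): (B; A:clear, B:clear)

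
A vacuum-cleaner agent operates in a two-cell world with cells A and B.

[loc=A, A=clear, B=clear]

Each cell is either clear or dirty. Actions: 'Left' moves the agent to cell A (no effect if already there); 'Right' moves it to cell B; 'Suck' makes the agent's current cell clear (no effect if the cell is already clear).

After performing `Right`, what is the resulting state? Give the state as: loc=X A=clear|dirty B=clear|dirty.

loc=B A=clear B=clear

start: loc=A A=clear B=clear
Right (#1): loc=B A=clear B=clear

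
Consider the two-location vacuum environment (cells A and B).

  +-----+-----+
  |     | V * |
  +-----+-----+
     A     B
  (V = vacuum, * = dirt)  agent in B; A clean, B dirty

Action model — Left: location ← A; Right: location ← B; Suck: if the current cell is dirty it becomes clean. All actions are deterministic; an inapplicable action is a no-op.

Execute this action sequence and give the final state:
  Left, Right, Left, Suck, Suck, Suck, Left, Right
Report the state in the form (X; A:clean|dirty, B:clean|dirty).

t=1 Left ⇒ (A; A:clean, B:dirty)
t=2 Right ⇒ (B; A:clean, B:dirty)
t=3 Left ⇒ (A; A:clean, B:dirty)
t=4 Suck ⇒ (A; A:clean, B:dirty)
t=5 Suck ⇒ (A; A:clean, B:dirty)
t=6 Suck ⇒ (A; A:clean, B:dirty)
t=7 Left ⇒ (A; A:clean, B:dirty)
t=8 Right ⇒ (B; A:clean, B:dirty)

(B; A:clean, B:dirty)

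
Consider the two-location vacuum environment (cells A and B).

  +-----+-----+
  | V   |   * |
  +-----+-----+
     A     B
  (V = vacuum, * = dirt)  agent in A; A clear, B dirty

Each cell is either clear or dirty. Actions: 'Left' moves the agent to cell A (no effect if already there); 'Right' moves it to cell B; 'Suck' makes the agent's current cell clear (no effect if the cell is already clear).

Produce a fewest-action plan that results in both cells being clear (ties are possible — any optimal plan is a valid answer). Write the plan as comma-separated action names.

Right, Suck

1) do Right; now (B; A:clear, B:dirty)
2) do Suck; now (B; A:clear, B:clear)
min 2: go B then Suck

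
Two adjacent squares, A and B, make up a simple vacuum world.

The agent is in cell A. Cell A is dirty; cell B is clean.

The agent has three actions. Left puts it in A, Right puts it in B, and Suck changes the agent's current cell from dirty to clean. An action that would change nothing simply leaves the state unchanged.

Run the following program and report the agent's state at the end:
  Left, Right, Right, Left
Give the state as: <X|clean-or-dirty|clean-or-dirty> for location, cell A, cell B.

1) do Left; now <A|dirty|clean>
2) do Right; now <B|dirty|clean>
3) do Right; now <B|dirty|clean>
4) do Left; now <A|dirty|clean>

<A|dirty|clean>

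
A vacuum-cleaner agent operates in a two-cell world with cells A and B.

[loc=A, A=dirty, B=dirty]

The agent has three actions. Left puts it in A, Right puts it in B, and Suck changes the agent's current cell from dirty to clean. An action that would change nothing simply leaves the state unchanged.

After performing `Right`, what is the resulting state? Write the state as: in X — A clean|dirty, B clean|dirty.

start: in A — A dirty, B dirty
t=1 Right ⇒ in B — A dirty, B dirty

in B — A dirty, B dirty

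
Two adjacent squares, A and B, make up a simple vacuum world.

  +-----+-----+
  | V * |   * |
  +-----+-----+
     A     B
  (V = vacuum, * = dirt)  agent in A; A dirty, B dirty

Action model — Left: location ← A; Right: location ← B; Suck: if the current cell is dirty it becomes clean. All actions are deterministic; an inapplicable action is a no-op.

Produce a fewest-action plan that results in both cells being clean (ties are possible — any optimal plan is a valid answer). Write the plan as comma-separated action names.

Suck (#1): loc=A A=clean B=dirty
Right (#2): loc=B A=clean B=dirty
Suck (#3): loc=B A=clean B=clean
min 3: Suck A + move + Suck B

Suck, Right, Suck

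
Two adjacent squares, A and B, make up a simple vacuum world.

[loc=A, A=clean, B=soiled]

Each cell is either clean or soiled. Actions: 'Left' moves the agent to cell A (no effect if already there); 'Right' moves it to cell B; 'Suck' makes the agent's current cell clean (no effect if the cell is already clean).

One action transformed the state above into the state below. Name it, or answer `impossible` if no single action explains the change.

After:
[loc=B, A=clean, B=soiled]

try  Left: loc=A A=clean B=soiled
try Right: loc=B A=clean B=soiled  ← match
try  Suck: loc=A A=clean B=soiled

Right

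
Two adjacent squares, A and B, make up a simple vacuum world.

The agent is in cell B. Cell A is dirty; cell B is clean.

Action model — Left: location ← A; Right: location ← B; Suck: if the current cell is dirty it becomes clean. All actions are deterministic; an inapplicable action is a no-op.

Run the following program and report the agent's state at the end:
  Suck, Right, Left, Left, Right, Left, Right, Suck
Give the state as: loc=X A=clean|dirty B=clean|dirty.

loc=B A=dirty B=clean

1) do Suck; now loc=B A=dirty B=clean
2) do Right; now loc=B A=dirty B=clean
3) do Left; now loc=A A=dirty B=clean
4) do Left; now loc=A A=dirty B=clean
5) do Right; now loc=B A=dirty B=clean
6) do Left; now loc=A A=dirty B=clean
7) do Right; now loc=B A=dirty B=clean
8) do Suck; now loc=B A=dirty B=clean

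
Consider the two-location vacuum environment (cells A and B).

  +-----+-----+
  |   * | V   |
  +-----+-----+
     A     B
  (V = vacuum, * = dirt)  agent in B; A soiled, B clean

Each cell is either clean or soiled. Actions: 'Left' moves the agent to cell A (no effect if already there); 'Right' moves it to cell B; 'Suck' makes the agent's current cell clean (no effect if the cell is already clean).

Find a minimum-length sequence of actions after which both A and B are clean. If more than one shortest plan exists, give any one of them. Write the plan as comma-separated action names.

1) do Left; now <A|soiled|clean>
2) do Suck; now <A|clean|clean>
min 2: go A then Suck

Left, Suck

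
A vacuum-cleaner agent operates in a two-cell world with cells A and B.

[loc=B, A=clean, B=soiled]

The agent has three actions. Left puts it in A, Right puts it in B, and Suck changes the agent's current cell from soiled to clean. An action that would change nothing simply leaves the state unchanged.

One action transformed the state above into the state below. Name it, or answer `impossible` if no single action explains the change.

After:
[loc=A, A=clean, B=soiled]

try  Left: (A; A:clean, B:soiled)  ← match
try Right: (B; A:clean, B:soiled)
try  Suck: (B; A:clean, B:clean)

Left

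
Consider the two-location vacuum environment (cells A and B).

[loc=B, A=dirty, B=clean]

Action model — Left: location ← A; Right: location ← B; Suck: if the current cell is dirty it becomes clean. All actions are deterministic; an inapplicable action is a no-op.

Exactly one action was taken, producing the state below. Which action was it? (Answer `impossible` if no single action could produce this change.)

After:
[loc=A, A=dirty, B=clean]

Left

try  Left: (A; A:dirty, B:clean)  ← match
try Right: (B; A:dirty, B:clean)
try  Suck: (B; A:dirty, B:clean)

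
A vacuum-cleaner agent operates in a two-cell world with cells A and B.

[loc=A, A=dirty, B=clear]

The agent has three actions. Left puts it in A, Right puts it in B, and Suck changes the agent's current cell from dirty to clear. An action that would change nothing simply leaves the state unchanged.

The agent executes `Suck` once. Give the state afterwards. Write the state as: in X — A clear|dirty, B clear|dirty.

start: in A — A dirty, B clear
1. Suck → in A — A clear, B clear

in A — A clear, B clear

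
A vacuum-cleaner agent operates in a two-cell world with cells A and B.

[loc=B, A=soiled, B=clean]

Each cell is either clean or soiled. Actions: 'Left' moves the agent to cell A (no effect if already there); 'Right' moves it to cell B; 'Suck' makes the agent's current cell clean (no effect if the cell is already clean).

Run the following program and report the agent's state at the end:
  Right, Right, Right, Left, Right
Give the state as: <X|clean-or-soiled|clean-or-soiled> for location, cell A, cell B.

step 1/5 (Right): <B|soiled|clean>
step 2/5 (Right): <B|soiled|clean>
step 3/5 (Right): <B|soiled|clean>
step 4/5 (Left): <A|soiled|clean>
step 5/5 (Right): <B|soiled|clean>

<B|soiled|clean>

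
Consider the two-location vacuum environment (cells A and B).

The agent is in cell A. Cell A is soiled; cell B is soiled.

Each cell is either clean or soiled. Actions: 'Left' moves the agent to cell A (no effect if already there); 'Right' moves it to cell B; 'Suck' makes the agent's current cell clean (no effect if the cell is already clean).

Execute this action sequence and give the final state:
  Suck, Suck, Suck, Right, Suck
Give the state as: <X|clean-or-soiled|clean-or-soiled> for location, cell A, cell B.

step 1/5 (Suck): <A|clean|soiled>
step 2/5 (Suck): <A|clean|soiled>
step 3/5 (Suck): <A|clean|soiled>
step 4/5 (Right): <B|clean|soiled>
step 5/5 (Suck): <B|clean|clean>

<B|clean|clean>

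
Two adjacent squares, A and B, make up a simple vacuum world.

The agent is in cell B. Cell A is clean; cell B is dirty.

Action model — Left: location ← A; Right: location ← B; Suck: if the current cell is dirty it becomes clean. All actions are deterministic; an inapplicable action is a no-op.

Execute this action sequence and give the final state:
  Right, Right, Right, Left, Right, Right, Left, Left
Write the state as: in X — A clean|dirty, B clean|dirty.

in A — A clean, B dirty

Right (#1): in B — A clean, B dirty
Right (#2): in B — A clean, B dirty
Right (#3): in B — A clean, B dirty
Left (#4): in A — A clean, B dirty
Right (#5): in B — A clean, B dirty
Right (#6): in B — A clean, B dirty
Left (#7): in A — A clean, B dirty
Left (#8): in A — A clean, B dirty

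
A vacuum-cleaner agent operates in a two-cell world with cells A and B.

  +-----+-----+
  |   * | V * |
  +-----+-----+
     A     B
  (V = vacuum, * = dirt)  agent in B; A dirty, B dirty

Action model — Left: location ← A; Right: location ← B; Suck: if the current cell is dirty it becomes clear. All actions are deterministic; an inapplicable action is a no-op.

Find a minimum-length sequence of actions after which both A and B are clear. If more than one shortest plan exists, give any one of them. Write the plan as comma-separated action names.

Suck, Left, Suck

Suck (#1): loc=B A=dirty B=clear
Left (#2): loc=A A=dirty B=clear
Suck (#3): loc=A A=clear B=clear
min 3: Suck B + move + Suck A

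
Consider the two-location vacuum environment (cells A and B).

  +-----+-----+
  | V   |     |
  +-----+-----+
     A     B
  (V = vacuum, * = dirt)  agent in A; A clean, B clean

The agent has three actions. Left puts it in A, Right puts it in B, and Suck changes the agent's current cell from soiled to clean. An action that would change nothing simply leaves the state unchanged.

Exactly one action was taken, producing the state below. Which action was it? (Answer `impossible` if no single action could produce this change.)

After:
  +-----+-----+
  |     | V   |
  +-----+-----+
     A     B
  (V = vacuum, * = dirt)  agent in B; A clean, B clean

try  Left: (A; A:clean, B:clean)
try Right: (B; A:clean, B:clean)  ← match
try  Suck: (A; A:clean, B:clean)

Right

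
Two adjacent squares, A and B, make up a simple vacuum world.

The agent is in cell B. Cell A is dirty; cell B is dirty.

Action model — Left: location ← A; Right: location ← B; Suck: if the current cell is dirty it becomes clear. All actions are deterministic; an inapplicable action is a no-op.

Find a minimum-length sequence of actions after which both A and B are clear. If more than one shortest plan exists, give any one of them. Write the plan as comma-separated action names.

Suck, Left, Suck

step 1/3 (Suck): loc=B A=dirty B=clear
step 2/3 (Left): loc=A A=dirty B=clear
step 3/3 (Suck): loc=A A=clear B=clear
min 3: Suck B + move + Suck A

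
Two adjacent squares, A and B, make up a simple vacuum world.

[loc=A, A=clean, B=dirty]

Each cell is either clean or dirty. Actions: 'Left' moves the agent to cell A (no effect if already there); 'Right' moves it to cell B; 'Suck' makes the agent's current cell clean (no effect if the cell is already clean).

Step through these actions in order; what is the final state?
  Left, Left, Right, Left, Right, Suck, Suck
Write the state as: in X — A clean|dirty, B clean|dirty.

in B — A clean, B clean

t=1 Left ⇒ in A — A clean, B dirty
t=2 Left ⇒ in A — A clean, B dirty
t=3 Right ⇒ in B — A clean, B dirty
t=4 Left ⇒ in A — A clean, B dirty
t=5 Right ⇒ in B — A clean, B dirty
t=6 Suck ⇒ in B — A clean, B clean
t=7 Suck ⇒ in B — A clean, B clean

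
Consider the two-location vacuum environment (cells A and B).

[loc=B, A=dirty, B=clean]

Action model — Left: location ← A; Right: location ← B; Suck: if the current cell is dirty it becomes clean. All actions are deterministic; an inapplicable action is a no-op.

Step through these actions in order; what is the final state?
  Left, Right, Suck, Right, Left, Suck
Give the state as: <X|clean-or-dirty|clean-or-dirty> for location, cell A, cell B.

[1] after Left: <A|dirty|clean>
[2] after Right: <B|dirty|clean>
[3] after Suck: <B|dirty|clean>
[4] after Right: <B|dirty|clean>
[5] after Left: <A|dirty|clean>
[6] after Suck: <A|clean|clean>

<A|clean|clean>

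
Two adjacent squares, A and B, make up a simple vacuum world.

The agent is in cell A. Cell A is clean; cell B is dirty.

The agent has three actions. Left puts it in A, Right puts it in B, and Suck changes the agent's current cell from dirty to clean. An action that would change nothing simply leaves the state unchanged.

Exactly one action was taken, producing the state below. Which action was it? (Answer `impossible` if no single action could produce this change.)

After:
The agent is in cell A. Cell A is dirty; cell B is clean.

try  Left: loc=A A=clean B=dirty
try Right: loc=B A=clean B=dirty
try  Suck: loc=A A=clean B=dirty
no single action produces the after-state

impossible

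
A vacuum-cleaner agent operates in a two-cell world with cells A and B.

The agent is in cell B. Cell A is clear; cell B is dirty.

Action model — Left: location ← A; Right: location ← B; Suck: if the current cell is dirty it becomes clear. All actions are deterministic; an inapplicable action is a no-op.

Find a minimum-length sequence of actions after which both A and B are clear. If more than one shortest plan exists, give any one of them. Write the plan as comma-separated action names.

Suck

1. Suck → (B; A:clear, B:clear)
min 1: B is dirty, one Suck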